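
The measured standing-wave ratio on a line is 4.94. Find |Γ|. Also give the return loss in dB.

|Γ| = (S − 1)/(S + 1) = (4.94 − 1)/(4.94 + 1) = 3.94/5.94
RL = −20·log₁₀|Γ| = −20·log₁₀(0.663)

|Γ| ≈ 0.663; return loss ≈ 3.57 dB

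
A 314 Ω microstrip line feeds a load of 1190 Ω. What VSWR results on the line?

For a purely resistive load, VSWR = R_L/Z_0 or Z_0/R_L (whichever > 1) = 1190/314

VSWR ≈ 3.79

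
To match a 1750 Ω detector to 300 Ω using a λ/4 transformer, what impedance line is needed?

Z_qwt ≈ 725 Ω

Z_qwt = √(Z_0·R_L) = √(300 × 1750) = √525000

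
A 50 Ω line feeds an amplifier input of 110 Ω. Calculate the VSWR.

Γ = (110 − 50)/(110 + 50) = 0.375
VSWR = (1 + 0.375)/(1 − 0.375)

VSWR ≈ 2.2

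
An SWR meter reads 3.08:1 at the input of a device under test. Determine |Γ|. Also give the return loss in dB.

|Γ| = (S − 1)/(S + 1) = (3.08 − 1)/(3.08 + 1) = 2.08/4.08
RL = −20·log₁₀|Γ| = −20·log₁₀(0.51)

|Γ| ≈ 0.51; return loss ≈ 5.85 dB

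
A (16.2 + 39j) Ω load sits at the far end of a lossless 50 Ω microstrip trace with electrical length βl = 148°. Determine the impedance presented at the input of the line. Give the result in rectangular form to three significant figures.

Z_in ≈ 10 + j6.58 Ω

tan(βl) = tan(148°) = -0.625
Z_in = Z_0·(Z_L + jZ_0·tanβl)/(Z_0 + jZ_L·tanβl)
     = 50·(16.2 + j7.76)/(74.4 − j10.1)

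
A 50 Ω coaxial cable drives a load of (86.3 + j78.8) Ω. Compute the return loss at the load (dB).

Γ = (36.3 + j78.8)/(136.3 + j78.8), |Γ| = 0.551
RL = −20·log₁₀|Γ| = −20·log₁₀(0.551)

RL ≈ 5.18 dB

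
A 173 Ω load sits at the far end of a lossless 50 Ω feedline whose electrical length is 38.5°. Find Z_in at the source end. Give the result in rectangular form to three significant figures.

tan(βl) = tan(38.5°) = 0.795
Z_in = Z_0·(Z_L + jZ_0·tanβl)/(Z_0 + jZ_L·tanβl)
     = 50·(173 + j39.8)/(50 + j138)

Z_in ≈ 32.9 − j50.9 Ω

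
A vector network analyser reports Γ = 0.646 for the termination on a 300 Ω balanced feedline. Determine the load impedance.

Z_L = Z_0·(1 + Γ)/(1 − Γ) = 300·(1.65)/(0.354)

Z_L ≈ 1390 Ω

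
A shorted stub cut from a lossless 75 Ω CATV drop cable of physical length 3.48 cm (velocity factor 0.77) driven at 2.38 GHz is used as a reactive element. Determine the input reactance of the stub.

λ = v/f = 0.77·c / 2.38 GHz = 0.0971 m
βl = 2π·l/λ = 2π × 0.359 = 129°
tan(βl) = -1.23
For a shorted stub, Z_in = jZ_0·tan(βl)

X_in ≈ -92.4 Ω (capacitive)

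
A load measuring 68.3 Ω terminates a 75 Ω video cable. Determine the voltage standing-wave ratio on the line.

Γ = (68.3 − 75)/(68.3 + 75) = -0.0468
VSWR = (1 + 0.0468)/(1 − 0.0468)

VSWR ≈ 1.1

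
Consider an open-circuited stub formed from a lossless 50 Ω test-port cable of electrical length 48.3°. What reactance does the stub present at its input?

tan(βl) = 1.12
For an open-circuited stub, Z_in = −jZ_0·cot(βl) = −jZ_0/tan(βl)

X_in ≈ -44.5 Ω (capacitive)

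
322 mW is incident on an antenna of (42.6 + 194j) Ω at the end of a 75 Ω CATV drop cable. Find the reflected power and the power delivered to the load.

|Γ| = |(-32.4 + j194)/(117.6 + j194)| = 0.867
|Γ|² = 0.752
P_refl = |Γ|²·P_inc = 242 mW, P_del = (1 − |Γ|²)·P_inc = 80 mW

P_reflected ≈ 242 mW; P_delivered ≈ 80 mW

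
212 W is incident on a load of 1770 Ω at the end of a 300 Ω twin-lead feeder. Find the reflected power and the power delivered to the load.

Γ = (1770 − 300)/(1770 + 300) = 0.71
|Γ|² = 0.504
P_refl = |Γ|²·P_inc = 107 W, P_del = (1 − |Γ|²)·P_inc = 105 W

P_reflected ≈ 107 W; P_delivered ≈ 105 W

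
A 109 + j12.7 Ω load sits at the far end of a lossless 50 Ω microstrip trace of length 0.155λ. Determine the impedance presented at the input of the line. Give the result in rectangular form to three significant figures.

Z_in ≈ 32.3 − j27.7 Ω

βl = 2π × 0.155 = 55.8°
tan(βl) = tan(55.8°) = 1.47
Z_in = Z_0·(Z_L + jZ_0·tanβl)/(Z_0 + jZ_L·tanβl)
     = 50·(109 + j86.3)/(31.3 + j160)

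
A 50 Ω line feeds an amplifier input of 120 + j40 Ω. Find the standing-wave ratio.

VSWR ≈ 2.72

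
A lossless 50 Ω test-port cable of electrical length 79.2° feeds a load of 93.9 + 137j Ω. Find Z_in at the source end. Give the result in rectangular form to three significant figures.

tan(βl) = tan(79.2°) = 5.24
Z_in = Z_0·(Z_L + jZ_0·tanβl)/(Z_0 + jZ_L·tanβl)
     = 50·(93.9 + j399)/(-668 + j492)

Z_in ≈ 9.71 − j22.7 Ω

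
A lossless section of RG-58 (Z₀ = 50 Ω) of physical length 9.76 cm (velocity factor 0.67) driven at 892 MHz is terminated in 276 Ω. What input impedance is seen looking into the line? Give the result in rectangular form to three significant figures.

Z_in ≈ 46.8 + j93 Ω

λ = v/f = 0.67·c / 892 MHz = 0.225 m
βl = 2π·l/λ = 2π × 0.433 = 156°
tan(βl) = tan(156°) = -0.447
Z_in = Z_0·(Z_L + jZ_0·tanβl)/(Z_0 + jZ_L·tanβl)
     = 50·(276 − j22.3)/(50 − j123)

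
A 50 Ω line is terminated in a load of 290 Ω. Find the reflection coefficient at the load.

Γ = 0.706

Γ = (Z_L − Z_0)/(Z_L + Z_0) = (290 − 50)/(290 + 50) = 240/340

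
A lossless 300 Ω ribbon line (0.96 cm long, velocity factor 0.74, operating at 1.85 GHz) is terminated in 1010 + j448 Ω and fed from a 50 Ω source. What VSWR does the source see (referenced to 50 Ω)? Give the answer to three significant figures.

λ = v/f = 0.74·c / 1.85 GHz = 0.12 m
βl = 2π·l/λ = 2π × 0.08 = 28.8°
tan(βl) = 0.55
Z_in = Z_0·(Z_L + jZ_0·tanβl)/(Z_0 + jZ_L·tanβl) = 380 − j509 Ω
Γ_s = (Z_in − Z_s)/(Z_in + Z_s) = (330 − j509)/(430 − j509), |Γ_s| = 0.91
VSWR = (1 + |Γ_s|)/(1 − |Γ_s|)

VSWR ≈ 21.3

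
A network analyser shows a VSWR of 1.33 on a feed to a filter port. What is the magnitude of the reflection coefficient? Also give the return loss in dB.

|Γ| ≈ 0.142; return loss ≈ 17 dB

|Γ| = (S − 1)/(S + 1) = (1.33 − 1)/(1.33 + 1) = 0.33/2.33
RL = −20·log₁₀|Γ| = −20·log₁₀(0.142)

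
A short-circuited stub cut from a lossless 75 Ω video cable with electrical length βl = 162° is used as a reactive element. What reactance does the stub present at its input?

tan(βl) = -0.325
For a short-circuited stub, Z_in = jZ_0·tan(βl)

X_in ≈ -24.4 Ω (capacitive)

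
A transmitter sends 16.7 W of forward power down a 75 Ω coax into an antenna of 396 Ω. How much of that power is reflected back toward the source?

P_reflected ≈ 7.76 W

Γ = (396 − 75)/(396 + 75) = 0.682
|Γ|² = 0.464
P_refl = |Γ|²·P_inc = 7.76 W, P_del = (1 − |Γ|²)·P_inc = 8.94 W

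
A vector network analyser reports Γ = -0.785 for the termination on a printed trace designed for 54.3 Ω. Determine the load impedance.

Z_L ≈ 6.54 Ω

Z_L = Z_0·(1 + Γ)/(1 − Γ) = 54.3·(0.215)/(1.79)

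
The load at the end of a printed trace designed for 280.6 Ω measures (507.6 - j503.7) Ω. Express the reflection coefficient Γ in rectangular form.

Γ ≈ 0.494 − j0.323

Γ = (Z_L − Z_0)/(Z_L + Z_0) = (227 − j503.7)/(788.2 − j503.7)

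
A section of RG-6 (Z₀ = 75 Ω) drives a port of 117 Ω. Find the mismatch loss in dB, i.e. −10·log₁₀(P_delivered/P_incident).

Γ = (117 − 75)/(117 + 75) = 0.219
|Γ|² = 0.0479, so P_del/P_inc = 1 − |Γ|² = 0.952
ML = −10·log₁₀(1 − |Γ|²)

mismatch loss ≈ 0.213 dB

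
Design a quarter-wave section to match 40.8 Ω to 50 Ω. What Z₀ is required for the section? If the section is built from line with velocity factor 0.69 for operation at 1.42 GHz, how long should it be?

Z_qwt ≈ 45.2 Ω; length ≈ 3.64 cm

Z_qwt = √(Z_0·R_L) = √(50 × 40.8) = √2040
λ = 0.69·c/f = 0.146 m, so l = λ/4 = 0.0364 m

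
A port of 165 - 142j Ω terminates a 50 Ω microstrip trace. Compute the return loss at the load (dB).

RL ≈ 2.98 dB

Γ = (115 − j142)/(215 − j142), |Γ| = 0.709
RL = −20·log₁₀|Γ| = −20·log₁₀(0.709)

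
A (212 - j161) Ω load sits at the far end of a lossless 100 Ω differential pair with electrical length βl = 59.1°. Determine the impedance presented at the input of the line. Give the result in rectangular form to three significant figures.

Z_in ≈ 30.7 − j27.8 Ω

tan(βl) = tan(59.1°) = 1.67
Z_in = Z_0·(Z_L + jZ_0·tanβl)/(Z_0 + jZ_L·tanβl)
     = 100·(212 + j6.09)/(369 + j354)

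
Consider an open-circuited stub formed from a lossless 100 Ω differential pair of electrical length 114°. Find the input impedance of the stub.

Z_in ≈ +j44.5 Ω

tan(βl) = -2.25
For an open-circuited stub, Z_in = −jZ_0·cot(βl) = −jZ_0/tan(βl)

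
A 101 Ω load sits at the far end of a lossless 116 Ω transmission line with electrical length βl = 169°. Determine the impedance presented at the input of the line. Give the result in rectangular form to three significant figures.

Z_in ≈ 102 − j5.3 Ω

tan(βl) = tan(169°) = -0.194
Z_in = Z_0·(Z_L + jZ_0·tanβl)/(Z_0 + jZ_L·tanβl)
     = 116·(101 − j22.5)/(116 − j19.6)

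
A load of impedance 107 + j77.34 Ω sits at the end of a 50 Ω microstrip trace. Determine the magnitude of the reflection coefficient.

|Γ| ≈ 0.549

Γ = (Z_L − Z_0)/(Z_L + Z_0) = (57 + j77.34)/(157 + j77.34)
|Γ| = 96.1/175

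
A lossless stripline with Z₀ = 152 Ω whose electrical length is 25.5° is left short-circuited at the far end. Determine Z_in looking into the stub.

tan(βl) = 0.477
For a short-circuited stub, Z_in = jZ_0·tan(βl)

Z_in ≈ +j72.5 Ω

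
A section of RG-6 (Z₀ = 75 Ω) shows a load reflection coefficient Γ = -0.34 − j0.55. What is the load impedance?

Z_L = Z_0·(1 + Γ)/(1 − Γ) = 75·(0.66 − j0.55)/(1.34 + j0.55)

Z_L ≈ 20.8 − j39.3 Ω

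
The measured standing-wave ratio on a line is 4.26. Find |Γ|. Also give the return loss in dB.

|Γ| ≈ 0.62; return loss ≈ 4.16 dB

|Γ| = (S − 1)/(S + 1) = (4.26 − 1)/(4.26 + 1) = 3.26/5.26
RL = −20·log₁₀|Γ| = −20·log₁₀(0.62)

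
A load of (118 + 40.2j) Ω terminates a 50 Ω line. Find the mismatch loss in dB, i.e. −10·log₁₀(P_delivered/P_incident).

mismatch loss ≈ 1.02 dB

Γ = (68 + j40.2)/(168 + j40.2), |Γ| = 0.457
|Γ|² = 0.209, so P_del/P_inc = 1 − |Γ|² = 0.791
ML = −10·log₁₀(1 − |Γ|²)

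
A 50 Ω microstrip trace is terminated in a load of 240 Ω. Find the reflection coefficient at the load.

Γ = (Z_L − Z_0)/(Z_L + Z_0) = (240 − 50)/(240 + 50) = 190/290

Γ = 0.655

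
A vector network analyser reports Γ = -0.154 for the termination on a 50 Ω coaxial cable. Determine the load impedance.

Z_L = Z_0·(1 + Γ)/(1 − Γ) = 50·(0.846)/(1.15)

Z_L ≈ 36.7 Ω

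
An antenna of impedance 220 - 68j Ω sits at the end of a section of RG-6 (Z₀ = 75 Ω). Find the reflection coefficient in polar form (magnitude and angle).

Γ ≈ 0.529 ∠ -12.1°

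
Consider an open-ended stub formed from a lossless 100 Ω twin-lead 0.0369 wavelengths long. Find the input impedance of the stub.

Z_in ≈ −j424 Ω

βl = 2π × 0.0369 = 13.3°
tan(βl) = 0.236
For an open-ended stub, Z_in = −jZ_0·cot(βl) = −jZ_0/tan(βl)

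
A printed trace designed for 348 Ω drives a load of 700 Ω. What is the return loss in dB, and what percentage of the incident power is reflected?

RL ≈ 9.48 dB; 11.3% of incident power reflected

Γ = (700 − 348)/(700 + 348) = 0.336
RL = −20·log₁₀(0.336) = 9.48 dB
P_refl/P_inc = |Γ|² = 0.113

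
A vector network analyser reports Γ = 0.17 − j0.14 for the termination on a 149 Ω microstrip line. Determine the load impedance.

Z_L = Z_0·(1 + Γ)/(1 − Γ) = 149·(1.17 − j0.14)/(0.83 + j0.14)

Z_L ≈ 200 − j58.9 Ω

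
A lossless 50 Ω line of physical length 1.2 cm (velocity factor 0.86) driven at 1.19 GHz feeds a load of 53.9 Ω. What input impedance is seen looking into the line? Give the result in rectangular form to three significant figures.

λ = v/f = 0.86·c / 1.19 GHz = 0.217 m
βl = 2π·l/λ = 2π × 0.0553 = 19.9°
tan(βl) = tan(19.9°) = 0.363
Z_in = Z_0·(Z_L + jZ_0·tanβl)/(Z_0 + jZ_L·tanβl)
     = 50·(53.9 + j18.1)/(50 + j19.5)

Z_in ≈ 52.9 − j2.55 Ω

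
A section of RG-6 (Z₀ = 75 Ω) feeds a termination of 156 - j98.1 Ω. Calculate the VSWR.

Γ = (Z_L − Z_0)/(Z_L + Z_0) = (81 − j98.1)/(231 − j98.1)
|Γ| = 127/251 = 0.507
VSWR = (1 + |Γ|)/(1 − |Γ|) = 1.51/0.493

VSWR ≈ 3.06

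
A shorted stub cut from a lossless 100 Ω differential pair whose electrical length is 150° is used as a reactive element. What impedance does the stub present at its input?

tan(βl) = -0.577
For a shorted stub, Z_in = jZ_0·tan(βl)

Z_in ≈ −j57.7 Ω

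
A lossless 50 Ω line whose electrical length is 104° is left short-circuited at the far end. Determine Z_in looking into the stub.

tan(βl) = -4.01
For a short-circuited stub, Z_in = jZ_0·tan(βl)

Z_in ≈ −j201 Ω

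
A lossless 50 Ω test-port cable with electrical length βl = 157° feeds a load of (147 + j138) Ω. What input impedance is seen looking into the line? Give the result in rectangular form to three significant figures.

tan(βl) = tan(157°) = -0.424
Z_in = Z_0·(Z_L + jZ_0·tanβl)/(Z_0 + jZ_L·tanβl)
     = 50·(147 + j117)/(109 − j62.4)

Z_in ≈ 27.7 + j69.7 Ω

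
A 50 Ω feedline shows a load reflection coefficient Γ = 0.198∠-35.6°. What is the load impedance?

Z_L ≈ 67 − j16.1 Ω

Z_L = Z_0·(1 + Γ)/(1 − Γ) = 50·(1.16 − j0.115)/(0.839 + j0.115)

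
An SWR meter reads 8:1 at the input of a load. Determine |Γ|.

|Γ| ≈ 0.778

|Γ| = (S − 1)/(S + 1) = (8 − 1)/(8 + 1) = 7/9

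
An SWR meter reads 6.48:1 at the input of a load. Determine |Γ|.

|Γ| ≈ 0.733

|Γ| = (S − 1)/(S + 1) = (6.48 − 1)/(6.48 + 1) = 5.48/7.48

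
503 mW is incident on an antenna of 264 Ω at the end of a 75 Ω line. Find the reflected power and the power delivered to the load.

P_reflected ≈ 156 mW; P_delivered ≈ 347 mW

Γ = (264 − 75)/(264 + 75) = 0.558
|Γ|² = 0.311
P_refl = |Γ|²·P_inc = 156 mW, P_del = (1 − |Γ|²)·P_inc = 347 mW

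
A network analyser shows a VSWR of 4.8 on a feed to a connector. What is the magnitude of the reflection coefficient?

|Γ| = (S − 1)/(S + 1) = (4.8 − 1)/(4.8 + 1) = 3.8/5.8

|Γ| ≈ 0.655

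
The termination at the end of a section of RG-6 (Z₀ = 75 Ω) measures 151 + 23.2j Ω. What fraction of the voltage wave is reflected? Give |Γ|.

|Γ| ≈ 0.35

Γ = (Z_L − Z_0)/(Z_L + Z_0) = (76 + j23.2)/(226 + j23.2)
|Γ| = 79.5/227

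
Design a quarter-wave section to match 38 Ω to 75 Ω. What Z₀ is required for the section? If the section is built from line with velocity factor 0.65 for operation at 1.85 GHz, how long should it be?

Z_qwt = √(Z_0·R_L) = √(75 × 38) = √2850
λ = 0.65·c/f = 0.105 m, so l = λ/4 = 0.0264 m

Z_qwt ≈ 53.4 Ω; length ≈ 2.64 cm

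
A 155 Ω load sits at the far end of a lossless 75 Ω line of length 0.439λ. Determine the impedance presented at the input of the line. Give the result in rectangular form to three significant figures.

βl = 2π × 0.439 = 158°
tan(βl) = tan(158°) = -0.403
Z_in = Z_0·(Z_L + jZ_0·tanβl)/(Z_0 + jZ_L·tanβl)
     = 75·(155 − j30.2)/(75 − j62.5)

Z_in ≈ 106 + j58.4 Ω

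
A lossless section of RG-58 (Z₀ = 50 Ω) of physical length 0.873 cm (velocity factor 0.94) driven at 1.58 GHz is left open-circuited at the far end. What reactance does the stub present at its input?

X_in ≈ -158 Ω (capacitive)

λ = v/f = 0.94·c / 1.58 GHz = 0.178 m
βl = 2π·l/λ = 2π × 0.0489 = 17.6°
tan(βl) = 0.317
For an open-circuited stub, Z_in = −jZ_0·cot(βl) = −jZ_0/tan(βl)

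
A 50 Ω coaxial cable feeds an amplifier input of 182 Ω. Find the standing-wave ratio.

For a purely resistive load, VSWR = R_L/Z_0 or Z_0/R_L (whichever > 1) = 182/50

VSWR ≈ 3.64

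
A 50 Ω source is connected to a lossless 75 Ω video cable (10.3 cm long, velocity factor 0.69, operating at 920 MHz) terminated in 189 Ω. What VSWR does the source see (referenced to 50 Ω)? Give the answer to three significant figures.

VSWR ≈ 3.65

λ = v/f = 0.69·c / 920 MHz = 0.225 m
βl = 2π·l/λ = 2π × 0.458 = 165°
tan(βl) = -0.272
Z_in = Z_0·(Z_L + jZ_0·tanβl)/(Z_0 + jZ_L·tanβl) = 138 + j74.2 Ω
Γ_s = (Z_in − Z_s)/(Z_in + Z_s) = (88.2 + j74.2)/(188 + j74.2), |Γ_s| = 0.57
VSWR = (1 + |Γ_s|)/(1 − |Γ_s|)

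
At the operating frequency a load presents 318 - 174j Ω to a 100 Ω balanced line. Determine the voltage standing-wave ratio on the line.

Γ = (Z_L − Z_0)/(Z_L + Z_0) = (218 − j174)/(418 − j174)
|Γ| = 279/453 = 0.616
VSWR = (1 + |Γ|)/(1 − |Γ|) = 1.62/0.384

VSWR ≈ 4.21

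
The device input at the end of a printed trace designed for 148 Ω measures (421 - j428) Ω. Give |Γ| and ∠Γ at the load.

Γ ≈ 0.713 ∠ -20.5°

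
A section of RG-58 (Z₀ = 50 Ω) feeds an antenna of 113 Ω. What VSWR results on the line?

VSWR ≈ 2.26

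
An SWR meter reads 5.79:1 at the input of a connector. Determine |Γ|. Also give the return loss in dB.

|Γ| ≈ 0.705; return loss ≈ 3.03 dB

|Γ| = (S − 1)/(S + 1) = (5.79 − 1)/(5.79 + 1) = 4.79/6.79
RL = −20·log₁₀|Γ| = −20·log₁₀(0.705)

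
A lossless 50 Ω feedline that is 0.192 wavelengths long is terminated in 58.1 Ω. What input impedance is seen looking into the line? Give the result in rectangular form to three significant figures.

Z_in ≈ 44.5 − j4.47 Ω

βl = 2π × 0.192 = 69.1°
tan(βl) = tan(69.1°) = 2.62
Z_in = Z_0·(Z_L + jZ_0·tanβl)/(Z_0 + jZ_L·tanβl)
     = 50·(58.1 + j131)/(50 + j152)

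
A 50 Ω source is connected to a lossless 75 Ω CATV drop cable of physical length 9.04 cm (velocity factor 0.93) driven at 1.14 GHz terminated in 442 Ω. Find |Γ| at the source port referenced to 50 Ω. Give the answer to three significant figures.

|Γ| ≈ 0.724

λ = v/f = 0.93·c / 1.14 GHz = 0.245 m
βl = 2π·l/λ = 2π × 0.369 = 133°
tan(βl) = -1.07
Z_in = Z_0·(Z_L + jZ_0·tanβl)/(Z_0 + jZ_L·tanβl) = 23.2 + j66.2 Ω
Γ_s = (Z_in − Z_s)/(Z_in + Z_s) = (-26.8 + j66.2)/(73.2 + j66.2), |Γ_s| = 0.724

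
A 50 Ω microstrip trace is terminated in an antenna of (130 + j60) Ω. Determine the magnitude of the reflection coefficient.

|Γ| ≈ 0.527

Γ = (Z_L − Z_0)/(Z_L + Z_0) = (80 + j60)/(180 + j60)
|Γ| = 100/190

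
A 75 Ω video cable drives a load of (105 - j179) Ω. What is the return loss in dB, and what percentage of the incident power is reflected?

RL ≈ 2.91 dB; 51.1% of incident power reflected

Γ = (30 − j179)/(180 − j179), |Γ| = 0.715
RL = −20·log₁₀(0.715) = 2.91 dB
P_refl/P_inc = |Γ|² = 0.511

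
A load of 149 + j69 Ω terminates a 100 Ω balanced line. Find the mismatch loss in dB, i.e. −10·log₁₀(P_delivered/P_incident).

Γ = (49 + j69)/(249 + j69), |Γ| = 0.328
|Γ|² = 0.107, so P_del/P_inc = 1 − |Γ|² = 0.893
ML = −10·log₁₀(1 − |Γ|²)

mismatch loss ≈ 0.493 dB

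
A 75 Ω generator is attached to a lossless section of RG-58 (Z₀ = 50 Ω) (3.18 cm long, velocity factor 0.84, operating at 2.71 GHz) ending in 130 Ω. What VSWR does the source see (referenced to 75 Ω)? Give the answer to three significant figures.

VSWR ≈ 3.3

λ = v/f = 0.84·c / 2.71 GHz = 0.093 m
βl = 2π·l/λ = 2π × 0.342 = 123°
tan(βl) = -1.53
Z_in = Z_0·(Z_L + jZ_0·tanβl)/(Z_0 + jZ_L·tanβl) = 25.8 + j26.1 Ω
Γ_s = (Z_in − Z_s)/(Z_in + Z_s) = (-49.2 + j26.1)/(101 + j26.1), |Γ_s| = 0.535
VSWR = (1 + |Γ_s|)/(1 − |Γ_s|)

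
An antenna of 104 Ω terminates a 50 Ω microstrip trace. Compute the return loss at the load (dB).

RL ≈ 9.1 dB

Γ = (104 − 50)/(104 + 50) = 0.351
RL = −20·log₁₀|Γ| = −20·log₁₀(0.351)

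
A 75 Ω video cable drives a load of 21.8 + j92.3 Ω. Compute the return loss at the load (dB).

Γ = (-53.2 + j92.3)/(96.8 + j92.3), |Γ| = 0.797
RL = −20·log₁₀|Γ| = −20·log₁₀(0.797)

RL ≈ 1.98 dB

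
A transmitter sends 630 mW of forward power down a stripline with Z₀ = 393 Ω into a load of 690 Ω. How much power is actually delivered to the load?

Γ = (690 − 393)/(690 + 393) = 0.274
|Γ|² = 0.0752
P_refl = |Γ|²·P_inc = 47.4 mW, P_del = (1 − |Γ|²)·P_inc = 583 mW

P_delivered ≈ 583 mW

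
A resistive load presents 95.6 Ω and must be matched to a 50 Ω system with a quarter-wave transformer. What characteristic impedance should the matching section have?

Z_qwt ≈ 69.1 Ω

Z_qwt = √(Z_0·R_L) = √(50 × 95.6) = √4780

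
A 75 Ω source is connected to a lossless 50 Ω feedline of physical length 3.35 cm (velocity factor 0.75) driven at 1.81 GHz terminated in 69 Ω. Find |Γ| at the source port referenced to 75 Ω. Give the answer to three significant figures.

λ = v/f = 0.75·c / 1.81 GHz = 0.124 m
βl = 2π·l/λ = 2π × 0.269 = 97°
tan(βl) = -8.13
Z_in = Z_0·(Z_L + jZ_0·tanβl)/(Z_0 + jZ_L·tanβl) = 36.5 + j2.9 Ω
Γ_s = (Z_in − Z_s)/(Z_in + Z_s) = (-38.5 + j2.9)/(111 + j2.9), |Γ_s| = 0.346

|Γ| ≈ 0.346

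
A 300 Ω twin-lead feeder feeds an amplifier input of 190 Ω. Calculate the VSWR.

VSWR ≈ 1.58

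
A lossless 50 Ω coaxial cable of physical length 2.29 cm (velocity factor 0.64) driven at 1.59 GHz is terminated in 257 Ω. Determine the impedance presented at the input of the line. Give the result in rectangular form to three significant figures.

λ = v/f = 0.64·c / 1.59 GHz = 0.121 m
βl = 2π·l/λ = 2π × 0.19 = 68.3°
tan(βl) = tan(68.3°) = 2.51
Z_in = Z_0·(Z_L + jZ_0·tanβl)/(Z_0 + jZ_L·tanβl)
     = 50·(257 + j125)/(50 + j645)

Z_in ≈ 11.2 − j19.1 Ω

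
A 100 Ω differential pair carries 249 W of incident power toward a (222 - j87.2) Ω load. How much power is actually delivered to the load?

|Γ| = |(122 − j87.2)/(322 − j87.2)| = 0.45
|Γ|² = 0.202
P_refl = |Γ|²·P_inc = 50.3 W, P_del = (1 − |Γ|²)·P_inc = 199 W

P_delivered ≈ 199 W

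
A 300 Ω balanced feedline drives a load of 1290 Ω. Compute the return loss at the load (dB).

Γ = (1290 − 300)/(1290 + 300) = 0.623
RL = −20·log₁₀|Γ| = −20·log₁₀(0.623)

RL ≈ 4.12 dB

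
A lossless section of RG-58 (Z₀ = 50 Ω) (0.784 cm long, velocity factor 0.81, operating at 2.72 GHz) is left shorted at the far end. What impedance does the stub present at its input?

Z_in ≈ +j30.8 Ω

λ = v/f = 0.81·c / 2.72 GHz = 0.0893 m
βl = 2π·l/λ = 2π × 0.0878 = 31.6°
tan(βl) = 0.615
For a shorted stub, Z_in = jZ_0·tan(βl)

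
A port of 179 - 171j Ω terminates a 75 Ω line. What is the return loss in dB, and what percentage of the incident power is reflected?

RL ≈ 3.69 dB; 42.7% of incident power reflected

Γ = (104 − j171)/(254 − j171), |Γ| = 0.654
RL = −20·log₁₀(0.654) = 3.69 dB
P_refl/P_inc = |Γ|² = 0.427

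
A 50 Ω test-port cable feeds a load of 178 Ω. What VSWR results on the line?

Γ = (178 − 50)/(178 + 50) = 0.561
VSWR = (1 + 0.561)/(1 − 0.561)

VSWR ≈ 3.56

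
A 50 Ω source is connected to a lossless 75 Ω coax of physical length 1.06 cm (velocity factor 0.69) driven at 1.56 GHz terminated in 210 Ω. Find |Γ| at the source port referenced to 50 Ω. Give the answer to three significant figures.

|Γ| ≈ 0.574

λ = v/f = 0.69·c / 1.56 GHz = 0.133 m
βl = 2π·l/λ = 2π × 0.0799 = 28.8°
tan(βl) = 0.549
Z_in = Z_0·(Z_L + jZ_0·tanβl)/(Z_0 + jZ_L·tanβl) = 81.3 − j83.8 Ω
Γ_s = (Z_in − Z_s)/(Z_in + Z_s) = (31.3 − j83.8)/(131 − j83.8), |Γ_s| = 0.574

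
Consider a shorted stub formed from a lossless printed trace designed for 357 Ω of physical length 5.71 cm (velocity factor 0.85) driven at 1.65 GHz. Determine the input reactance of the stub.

X_in ≈ -383 Ω (capacitive)

λ = v/f = 0.85·c / 1.65 GHz = 0.155 m
βl = 2π·l/λ = 2π × 0.369 = 133°
tan(βl) = -1.07
For a shorted stub, Z_in = jZ_0·tan(βl)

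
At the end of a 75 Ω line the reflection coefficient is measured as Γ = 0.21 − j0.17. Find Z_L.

Z_L ≈ 106 − j39.1 Ω

Z_L = Z_0·(1 + Γ)/(1 − Γ) = 75·(1.21 − j0.17)/(0.79 + j0.17)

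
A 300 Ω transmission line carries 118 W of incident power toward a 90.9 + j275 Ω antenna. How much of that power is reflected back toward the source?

P_reflected ≈ 61.7 W

|Γ| = |(-209.1 + j275)/(390.9 + j275)| = 0.723
|Γ|² = 0.522
P_refl = |Γ|²·P_inc = 61.7 W, P_del = (1 − |Γ|²)·P_inc = 56.3 W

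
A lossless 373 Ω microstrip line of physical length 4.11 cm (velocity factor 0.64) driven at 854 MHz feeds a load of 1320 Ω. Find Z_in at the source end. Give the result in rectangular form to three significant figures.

Z_in ≈ 125 − j152 Ω

λ = v/f = 0.64·c / 854 MHz = 0.225 m
βl = 2π·l/λ = 2π × 0.183 = 65.8°
tan(βl) = tan(65.8°) = 2.23
Z_in = Z_0·(Z_L + jZ_0·tanβl)/(Z_0 + jZ_L·tanβl)
     = 373·(1320 + j830)/(373 + j2940)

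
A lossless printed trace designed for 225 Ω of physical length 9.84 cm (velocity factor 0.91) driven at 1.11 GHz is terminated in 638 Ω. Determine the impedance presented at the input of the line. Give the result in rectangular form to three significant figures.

λ = v/f = 0.91·c / 1.11 GHz = 0.246 m
βl = 2π·l/λ = 2π × 0.4 = 144°
tan(βl) = tan(144°) = -0.726
Z_in = Z_0·(Z_L + jZ_0·tanβl)/(Z_0 + jZ_L·tanβl)
     = 225·(638 − j163)/(225 − j463)

Z_in ≈ 186 + j220 Ω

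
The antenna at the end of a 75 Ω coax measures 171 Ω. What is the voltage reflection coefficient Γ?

Γ = 0.39

Γ = (Z_L − Z_0)/(Z_L + Z_0) = (171 − 75)/(171 + 75) = 96/246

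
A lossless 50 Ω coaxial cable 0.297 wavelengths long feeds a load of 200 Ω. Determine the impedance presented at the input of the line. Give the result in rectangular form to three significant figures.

βl = 2π × 0.297 = 107°
tan(βl) = tan(107°) = -3.29
Z_in = Z_0·(Z_L + jZ_0·tanβl)/(Z_0 + jZ_L·tanβl)
     = 50·(200 − j164)/(50 − j657)

Z_in ≈ 13.6 + j14.2 Ω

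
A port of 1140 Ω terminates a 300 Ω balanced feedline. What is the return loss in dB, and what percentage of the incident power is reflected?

Γ = (1140 − 300)/(1140 + 300) = 0.583
RL = −20·log₁₀(0.583) = 4.68 dB
P_refl/P_inc = |Γ|² = 0.34

RL ≈ 4.68 dB; 34% of incident power reflected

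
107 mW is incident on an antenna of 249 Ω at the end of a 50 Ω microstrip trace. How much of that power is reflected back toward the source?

Γ = (249 − 50)/(249 + 50) = 0.666
|Γ|² = 0.443
P_refl = |Γ|²·P_inc = 47.4 mW, P_del = (1 − |Γ|²)·P_inc = 59.6 mW

P_reflected ≈ 47.4 mW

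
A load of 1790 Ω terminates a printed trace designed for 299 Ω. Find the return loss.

Γ = (1790 − 299)/(1790 + 299) = 0.714
RL = −20·log₁₀|Γ| = −20·log₁₀(0.714)

RL ≈ 2.93 dB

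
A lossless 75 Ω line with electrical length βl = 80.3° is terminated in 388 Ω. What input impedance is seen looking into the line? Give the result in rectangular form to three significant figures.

Z_in ≈ 14.9 − j12.3 Ω

tan(βl) = tan(80.3°) = 5.85
Z_in = Z_0·(Z_L + jZ_0·tanβl)/(Z_0 + jZ_L·tanβl)
     = 75·(388 + j439)/(75 + j2270)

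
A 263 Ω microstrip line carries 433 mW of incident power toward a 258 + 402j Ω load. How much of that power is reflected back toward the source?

|Γ| = |(-5 + j402)/(521 + j402)| = 0.611
|Γ|² = 0.373
P_refl = |Γ|²·P_inc = 162 mW, P_del = (1 − |Γ|²)·P_inc = 271 mW

P_reflected ≈ 162 mW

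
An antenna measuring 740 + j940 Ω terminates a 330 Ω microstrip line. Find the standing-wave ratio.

VSWR ≈ 6.14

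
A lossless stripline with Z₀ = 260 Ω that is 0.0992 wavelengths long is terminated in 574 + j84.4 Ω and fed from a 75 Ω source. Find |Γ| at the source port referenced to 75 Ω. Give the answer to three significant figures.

|Γ| ≈ 0.725

βl = 2π × 0.0992 = 35.7°
tan(βl) = 0.719
Z_in = Z_0·(Z_L + jZ_0·tanβl)/(Z_0 + jZ_L·tanβl) = 280 − j226 Ω
Γ_s = (Z_in − Z_s)/(Z_in + Z_s) = (205 − j226)/(355 − j226), |Γ_s| = 0.725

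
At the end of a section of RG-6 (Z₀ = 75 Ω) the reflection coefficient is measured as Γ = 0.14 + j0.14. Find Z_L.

Z_L = Z_0·(1 + Γ)/(1 − Γ) = 75·(1.14 + j0.14)/(0.86 − j0.14)

Z_L ≈ 94.9 + j27.7 Ω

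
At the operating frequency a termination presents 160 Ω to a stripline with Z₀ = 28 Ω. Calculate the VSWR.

VSWR ≈ 5.71

For a purely resistive load, VSWR = R_L/Z_0 or Z_0/R_L (whichever > 1) = 160/28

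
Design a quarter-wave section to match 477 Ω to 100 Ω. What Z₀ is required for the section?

Z_qwt ≈ 218 Ω

Z_qwt = √(Z_0·R_L) = √(100 × 477) = √47700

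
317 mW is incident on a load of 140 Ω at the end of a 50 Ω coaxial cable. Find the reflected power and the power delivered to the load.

P_reflected ≈ 71.1 mW; P_delivered ≈ 246 mW

Γ = (140 − 50)/(140 + 50) = 0.474
|Γ|² = 0.224
P_refl = |Γ|²·P_inc = 71.1 mW, P_del = (1 − |Γ|²)·P_inc = 246 mW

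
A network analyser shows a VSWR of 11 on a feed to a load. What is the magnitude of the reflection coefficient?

|Γ| ≈ 0.833

|Γ| = (S − 1)/(S + 1) = (11 − 1)/(11 + 1) = 10/12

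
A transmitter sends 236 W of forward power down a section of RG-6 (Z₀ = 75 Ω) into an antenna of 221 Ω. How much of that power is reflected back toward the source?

Γ = (221 − 75)/(221 + 75) = 0.493
|Γ|² = 0.243
P_refl = |Γ|²·P_inc = 57.4 W, P_del = (1 − |Γ|²)·P_inc = 179 W

P_reflected ≈ 57.4 W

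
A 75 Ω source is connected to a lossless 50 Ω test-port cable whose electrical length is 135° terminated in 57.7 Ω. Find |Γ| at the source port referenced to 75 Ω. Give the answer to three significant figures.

tan(βl) = -1
Z_in = Z_0·(Z_L + jZ_0·tanβl)/(Z_0 + jZ_L·tanβl) = 49.5 + j7.11 Ω
Γ_s = (Z_in − Z_s)/(Z_in + Z_s) = (-25.5 + j7.11)/(124 + j7.11), |Γ_s| = 0.212

|Γ| ≈ 0.212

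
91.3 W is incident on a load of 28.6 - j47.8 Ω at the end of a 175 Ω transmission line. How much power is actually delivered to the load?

P_delivered ≈ 41.8 W

|Γ| = |(-146.4 − j47.8)/(203.6 − j47.8)| = 0.736
|Γ|² = 0.542
P_refl = |Γ|²·P_inc = 49.5 W, P_del = (1 − |Γ|²)·P_inc = 41.8 W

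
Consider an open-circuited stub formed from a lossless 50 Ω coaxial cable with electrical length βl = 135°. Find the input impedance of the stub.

Z_in ≈ +j50 Ω

tan(βl) = -1
For an open-circuited stub, Z_in = −jZ_0·cot(βl) = −jZ_0/tan(βl)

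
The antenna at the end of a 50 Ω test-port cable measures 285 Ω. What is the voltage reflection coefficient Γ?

Γ = (Z_L − Z_0)/(Z_L + Z_0) = (285 − 50)/(285 + 50) = 235/335

Γ = 0.701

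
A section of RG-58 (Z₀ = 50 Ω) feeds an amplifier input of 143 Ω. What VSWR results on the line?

For a purely resistive load, VSWR = R_L/Z_0 or Z_0/R_L (whichever > 1) = 143/50

VSWR ≈ 2.86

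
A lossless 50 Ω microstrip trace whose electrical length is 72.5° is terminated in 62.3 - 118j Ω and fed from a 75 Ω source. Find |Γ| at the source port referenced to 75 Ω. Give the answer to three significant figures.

tan(βl) = 3.17
Z_in = Z_0·(Z_L + jZ_0·tanβl)/(Z_0 + jZ_L·tanβl) = 7.86 + j1.12 Ω
Γ_s = (Z_in − Z_s)/(Z_in + Z_s) = (-67.1 + j1.12)/(82.9 + j1.12), |Γ_s| = 0.81

|Γ| ≈ 0.81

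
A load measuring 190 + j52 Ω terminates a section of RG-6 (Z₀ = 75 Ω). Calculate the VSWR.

VSWR ≈ 2.75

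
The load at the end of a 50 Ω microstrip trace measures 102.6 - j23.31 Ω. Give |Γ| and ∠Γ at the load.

Γ ≈ 0.373 ∠ -15.2°

Γ = (Z_L − Z_0)/(Z_L + Z_0) = (52.6 − j23.31)/(152.6 − j23.31)
|Γ| = 57.5/154 = 0.373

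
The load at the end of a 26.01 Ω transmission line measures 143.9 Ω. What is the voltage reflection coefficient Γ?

Γ = 0.694

Γ = (Z_L − Z_0)/(Z_L + Z_0) = (143.9 − 26.01)/(143.9 + 26.01) = 117.9/169.9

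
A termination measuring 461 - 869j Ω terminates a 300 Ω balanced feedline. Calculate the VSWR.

Γ = (Z_L − Z_0)/(Z_L + Z_0) = (161 − j869)/(761 − j869)
|Γ| = 884/1160 = 0.765
VSWR = (1 + |Γ|)/(1 − |Γ|) = 1.77/0.235

VSWR ≈ 7.51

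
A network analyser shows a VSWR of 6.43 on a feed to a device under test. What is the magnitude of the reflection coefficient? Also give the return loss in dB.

|Γ| ≈ 0.731; return loss ≈ 2.72 dB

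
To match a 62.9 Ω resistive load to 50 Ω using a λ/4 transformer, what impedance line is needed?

Z_qwt = √(Z_0·R_L) = √(50 × 62.9) = √3145

Z_qwt ≈ 56.1 Ω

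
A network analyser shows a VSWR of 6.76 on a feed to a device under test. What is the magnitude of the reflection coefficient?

|Γ| = (S − 1)/(S + 1) = (6.76 − 1)/(6.76 + 1) = 5.76/7.76

|Γ| ≈ 0.742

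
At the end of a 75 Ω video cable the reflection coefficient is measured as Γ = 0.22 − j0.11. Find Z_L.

Z_L ≈ 114 − j26.6 Ω

Z_L = Z_0·(1 + Γ)/(1 − Γ) = 75·(1.22 − j0.11)/(0.78 + j0.11)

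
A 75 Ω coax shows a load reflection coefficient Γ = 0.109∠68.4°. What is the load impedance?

Z_L = Z_0·(1 + Γ)/(1 − Γ) = 75·(1.04 + j0.101)/(0.96 − j0.101)

Z_L ≈ 79.5 + j16.3 Ω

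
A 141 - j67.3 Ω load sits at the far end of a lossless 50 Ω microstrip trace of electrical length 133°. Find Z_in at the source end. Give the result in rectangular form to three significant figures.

Z_in ≈ 32.5 + j51.4 Ω

tan(βl) = tan(133°) = -1.07
Z_in = Z_0·(Z_L + jZ_0·tanβl)/(Z_0 + jZ_L·tanβl)
     = 50·(141 − j121)/(-22.2 − j151)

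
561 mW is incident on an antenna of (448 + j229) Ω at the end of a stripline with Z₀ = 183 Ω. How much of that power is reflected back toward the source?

|Γ| = |(265 + j229)/(631 + j229)| = 0.522
|Γ|² = 0.272
P_refl = |Γ|²·P_inc = 153 mW, P_del = (1 − |Γ|²)·P_inc = 408 mW

P_reflected ≈ 153 mW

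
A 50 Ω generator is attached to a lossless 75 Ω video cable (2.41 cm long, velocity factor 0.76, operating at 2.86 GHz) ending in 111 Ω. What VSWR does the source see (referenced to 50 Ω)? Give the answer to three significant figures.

VSWR ≈ 1.3

λ = v/f = 0.76·c / 2.86 GHz = 0.0797 m
βl = 2π·l/λ = 2π × 0.302 = 109°
tan(βl) = -2.93
Z_in = Z_0·(Z_L + jZ_0·tanβl)/(Z_0 + jZ_L·tanβl) = 53.7 + j13.2 Ω
Γ_s = (Z_in − Z_s)/(Z_in + Z_s) = (3.72 + j13.2)/(104 + j13.2), |Γ_s| = 0.131
VSWR = (1 + |Γ_s|)/(1 − |Γ_s|)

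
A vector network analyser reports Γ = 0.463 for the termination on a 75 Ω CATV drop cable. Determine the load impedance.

Z_L ≈ 204 Ω

Z_L = Z_0·(1 + Γ)/(1 − Γ) = 75·(1.46)/(0.537)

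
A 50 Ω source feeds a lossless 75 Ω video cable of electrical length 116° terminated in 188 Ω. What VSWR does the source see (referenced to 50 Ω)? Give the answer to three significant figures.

tan(βl) = -2.05
Z_in = Z_0·(Z_L + jZ_0·tanβl)/(Z_0 + jZ_L·tanβl) = 35.7 + j29.6 Ω
Γ_s = (Z_in − Z_s)/(Z_in + Z_s) = (-14.3 + j29.6)/(85.7 + j29.6), |Γ_s| = 0.363
VSWR = (1 + |Γ_s|)/(1 − |Γ_s|)

VSWR ≈ 2.14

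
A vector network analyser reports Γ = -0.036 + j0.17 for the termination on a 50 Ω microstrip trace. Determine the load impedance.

Z_L = Z_0·(1 + Γ)/(1 − Γ) = 50·(0.964 + j0.17)/(1.04 − j0.17)

Z_L ≈ 44 + j15.4 Ω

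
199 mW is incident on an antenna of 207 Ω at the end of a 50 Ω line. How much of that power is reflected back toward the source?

P_reflected ≈ 74.3 mW

Γ = (207 − 50)/(207 + 50) = 0.611
|Γ|² = 0.373
P_refl = |Γ|²·P_inc = 74.3 mW, P_del = (1 − |Γ|²)·P_inc = 125 mW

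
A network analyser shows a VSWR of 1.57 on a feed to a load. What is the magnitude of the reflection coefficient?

|Γ| = (S − 1)/(S + 1) = (1.57 − 1)/(1.57 + 1) = 0.57/2.57

|Γ| ≈ 0.222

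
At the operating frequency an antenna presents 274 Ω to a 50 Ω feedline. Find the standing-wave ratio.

Γ = (274 − 50)/(274 + 50) = 0.691
VSWR = (1 + 0.691)/(1 − 0.691)

VSWR ≈ 5.48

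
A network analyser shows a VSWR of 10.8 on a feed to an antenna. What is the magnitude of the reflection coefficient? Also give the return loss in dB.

|Γ| = (S − 1)/(S + 1) = (10.8 − 1)/(10.8 + 1) = 9.8/11.8
RL = −20·log₁₀|Γ| = −20·log₁₀(0.831)

|Γ| ≈ 0.831; return loss ≈ 1.61 dB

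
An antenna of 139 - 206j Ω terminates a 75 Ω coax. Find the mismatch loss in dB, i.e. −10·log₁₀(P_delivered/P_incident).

Γ = (64 − j206)/(214 − j206), |Γ| = 0.726
|Γ|² = 0.527, so P_del/P_inc = 1 − |Γ|² = 0.473
ML = −10·log₁₀(1 − |Γ|²)

mismatch loss ≈ 3.25 dB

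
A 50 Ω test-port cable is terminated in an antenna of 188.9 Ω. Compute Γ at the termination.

Γ = 0.581

Γ = (Z_L − Z_0)/(Z_L + Z_0) = (188.9 − 50)/(188.9 + 50) = 138.9/238.9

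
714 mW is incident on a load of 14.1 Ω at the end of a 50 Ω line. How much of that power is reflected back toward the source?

P_reflected ≈ 224 mW

Γ = (14.1 − 50)/(14.1 + 50) = -0.56
|Γ|² = 0.314
P_refl = |Γ|²·P_inc = 224 mW, P_del = (1 − |Γ|²)·P_inc = 490 mW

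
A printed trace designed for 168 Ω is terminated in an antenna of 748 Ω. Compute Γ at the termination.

Γ = 0.633

Γ = (Z_L − Z_0)/(Z_L + Z_0) = (748 − 168)/(748 + 168) = 580/916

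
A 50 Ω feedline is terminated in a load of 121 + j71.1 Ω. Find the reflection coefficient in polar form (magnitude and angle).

Γ = (Z_L − Z_0)/(Z_L + Z_0) = (71 + j71.1)/(171 + j71.1)
|Γ| = 100/185 = 0.543

Γ ≈ 0.543 ∠ 22.5°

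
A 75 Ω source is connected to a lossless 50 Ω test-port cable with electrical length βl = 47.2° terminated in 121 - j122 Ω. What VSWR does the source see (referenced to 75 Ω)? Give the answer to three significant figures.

VSWR ≈ 6.56

tan(βl) = 1.08
Z_in = Z_0·(Z_L + jZ_0·tanβl)/(Z_0 + jZ_L·tanβl) = 13.1 − j28.1 Ω
Γ_s = (Z_in − Z_s)/(Z_in + Z_s) = (-61.9 − j28.1)/(88.1 − j28.1), |Γ_s| = 0.736
VSWR = (1 + |Γ_s|)/(1 − |Γ_s|)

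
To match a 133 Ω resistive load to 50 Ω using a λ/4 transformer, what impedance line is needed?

Z_qwt ≈ 81.5 Ω

Z_qwt = √(Z_0·R_L) = √(50 × 133) = √6650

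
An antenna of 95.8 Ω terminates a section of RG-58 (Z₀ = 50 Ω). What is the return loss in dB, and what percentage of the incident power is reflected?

RL ≈ 10.1 dB; 9.87% of incident power reflected

Γ = (95.8 − 50)/(95.8 + 50) = 0.314
RL = −20·log₁₀(0.314) = 10.1 dB
P_refl/P_inc = |Γ|² = 0.0987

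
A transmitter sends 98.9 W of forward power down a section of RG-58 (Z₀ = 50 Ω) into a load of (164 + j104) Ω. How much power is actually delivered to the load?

|Γ| = |(114 + j104)/(214 + j104)| = 0.649
|Γ|² = 0.421
P_refl = |Γ|²·P_inc = 41.6 W, P_del = (1 − |Γ|²)·P_inc = 57.3 W

P_delivered ≈ 57.3 W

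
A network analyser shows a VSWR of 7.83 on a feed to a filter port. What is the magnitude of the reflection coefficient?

|Γ| = (S − 1)/(S + 1) = (7.83 − 1)/(7.83 + 1) = 6.83/8.83

|Γ| ≈ 0.773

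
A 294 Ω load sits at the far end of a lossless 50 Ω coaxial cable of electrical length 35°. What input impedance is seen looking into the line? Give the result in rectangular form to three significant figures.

Z_in ≈ 24.4 − j65.5 Ω

tan(βl) = tan(35°) = 0.7
Z_in = Z_0·(Z_L + jZ_0·tanβl)/(Z_0 + jZ_L·tanβl)
     = 50·(294 + j35)/(50 + j206)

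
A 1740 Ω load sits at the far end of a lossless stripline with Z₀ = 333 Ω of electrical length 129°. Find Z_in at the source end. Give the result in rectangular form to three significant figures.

Z_in ≈ 103 + j254 Ω

tan(βl) = tan(129°) = -1.23
Z_in = Z_0·(Z_L + jZ_0·tanβl)/(Z_0 + jZ_L·tanβl)
     = 333·(1740 − j411)/(333 − j2150)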